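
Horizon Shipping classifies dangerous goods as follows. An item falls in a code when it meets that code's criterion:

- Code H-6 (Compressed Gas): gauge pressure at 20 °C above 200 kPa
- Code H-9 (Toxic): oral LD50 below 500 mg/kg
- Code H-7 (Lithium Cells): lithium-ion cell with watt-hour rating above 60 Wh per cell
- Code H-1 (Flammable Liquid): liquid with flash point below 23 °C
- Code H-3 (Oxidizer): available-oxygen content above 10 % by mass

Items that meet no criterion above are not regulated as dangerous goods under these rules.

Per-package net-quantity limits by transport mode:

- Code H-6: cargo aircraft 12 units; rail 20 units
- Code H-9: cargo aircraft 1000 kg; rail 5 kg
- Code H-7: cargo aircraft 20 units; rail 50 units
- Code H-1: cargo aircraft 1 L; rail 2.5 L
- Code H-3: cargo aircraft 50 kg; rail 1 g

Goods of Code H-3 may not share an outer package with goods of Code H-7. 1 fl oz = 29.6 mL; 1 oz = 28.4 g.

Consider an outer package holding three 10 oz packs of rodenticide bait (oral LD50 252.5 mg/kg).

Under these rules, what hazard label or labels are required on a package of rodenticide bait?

Code H-9

With oral LD50 252.5 mg/kg (< 500 mg/kg), the rodenticide bait falls in Code H-9.
Only the Code H-9 label is required.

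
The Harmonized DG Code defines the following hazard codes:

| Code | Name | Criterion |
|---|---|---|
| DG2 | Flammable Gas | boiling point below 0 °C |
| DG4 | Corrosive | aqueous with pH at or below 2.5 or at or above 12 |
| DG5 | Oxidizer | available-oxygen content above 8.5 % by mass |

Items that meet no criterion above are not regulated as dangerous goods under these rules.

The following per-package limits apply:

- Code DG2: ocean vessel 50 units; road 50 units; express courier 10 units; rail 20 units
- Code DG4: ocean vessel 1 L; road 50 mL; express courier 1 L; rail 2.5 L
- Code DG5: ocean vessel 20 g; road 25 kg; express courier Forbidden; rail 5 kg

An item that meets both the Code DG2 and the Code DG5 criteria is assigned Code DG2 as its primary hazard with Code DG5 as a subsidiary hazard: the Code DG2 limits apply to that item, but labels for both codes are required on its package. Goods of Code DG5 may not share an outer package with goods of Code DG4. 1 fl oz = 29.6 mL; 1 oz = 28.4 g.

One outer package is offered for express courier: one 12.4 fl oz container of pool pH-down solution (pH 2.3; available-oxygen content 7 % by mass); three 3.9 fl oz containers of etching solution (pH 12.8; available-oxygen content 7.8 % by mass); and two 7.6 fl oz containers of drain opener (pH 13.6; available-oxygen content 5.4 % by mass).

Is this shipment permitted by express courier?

pH 2.3 meets the Code DG4 criterion (Corrosive), so the pool pH-down solution is Code DG4.
The etching solution has pH 12.8, which is ≥ 12, so it is Code DG4 (Corrosive).
With pH 13.6 (≥ 12), the drain opener falls in Code DG4.
Total Code DG4: (one 12.4 fl oz container = 367.04 mL) + (three 3.9 fl oz containers = 346.32 mL) + (two 7.6 fl oz containers = 449.92 mL) = 1163.28 mL.
1163.28 mL > 1 L (express courier limit, Code DG4) — over the limit.

No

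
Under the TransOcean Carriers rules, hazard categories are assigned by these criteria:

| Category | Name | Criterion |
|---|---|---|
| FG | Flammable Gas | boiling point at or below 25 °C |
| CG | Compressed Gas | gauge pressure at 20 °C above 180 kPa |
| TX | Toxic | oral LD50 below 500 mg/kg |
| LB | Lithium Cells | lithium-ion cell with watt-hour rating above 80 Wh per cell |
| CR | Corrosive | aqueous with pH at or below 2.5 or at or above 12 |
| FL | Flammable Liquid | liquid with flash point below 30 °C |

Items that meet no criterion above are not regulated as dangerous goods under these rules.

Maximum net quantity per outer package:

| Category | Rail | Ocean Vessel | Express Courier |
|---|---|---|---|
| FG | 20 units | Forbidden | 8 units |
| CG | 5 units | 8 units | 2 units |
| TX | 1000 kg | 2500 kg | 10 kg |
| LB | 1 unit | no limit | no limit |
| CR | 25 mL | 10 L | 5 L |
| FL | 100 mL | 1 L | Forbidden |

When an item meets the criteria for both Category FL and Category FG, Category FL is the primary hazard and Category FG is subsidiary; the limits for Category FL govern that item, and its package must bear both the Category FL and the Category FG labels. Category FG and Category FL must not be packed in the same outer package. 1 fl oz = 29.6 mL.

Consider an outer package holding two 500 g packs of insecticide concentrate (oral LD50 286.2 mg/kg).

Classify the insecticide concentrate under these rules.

With oral LD50 286.2 mg/kg (< 500 mg/kg), the insecticide concentrate falls in Category TX.

Category TX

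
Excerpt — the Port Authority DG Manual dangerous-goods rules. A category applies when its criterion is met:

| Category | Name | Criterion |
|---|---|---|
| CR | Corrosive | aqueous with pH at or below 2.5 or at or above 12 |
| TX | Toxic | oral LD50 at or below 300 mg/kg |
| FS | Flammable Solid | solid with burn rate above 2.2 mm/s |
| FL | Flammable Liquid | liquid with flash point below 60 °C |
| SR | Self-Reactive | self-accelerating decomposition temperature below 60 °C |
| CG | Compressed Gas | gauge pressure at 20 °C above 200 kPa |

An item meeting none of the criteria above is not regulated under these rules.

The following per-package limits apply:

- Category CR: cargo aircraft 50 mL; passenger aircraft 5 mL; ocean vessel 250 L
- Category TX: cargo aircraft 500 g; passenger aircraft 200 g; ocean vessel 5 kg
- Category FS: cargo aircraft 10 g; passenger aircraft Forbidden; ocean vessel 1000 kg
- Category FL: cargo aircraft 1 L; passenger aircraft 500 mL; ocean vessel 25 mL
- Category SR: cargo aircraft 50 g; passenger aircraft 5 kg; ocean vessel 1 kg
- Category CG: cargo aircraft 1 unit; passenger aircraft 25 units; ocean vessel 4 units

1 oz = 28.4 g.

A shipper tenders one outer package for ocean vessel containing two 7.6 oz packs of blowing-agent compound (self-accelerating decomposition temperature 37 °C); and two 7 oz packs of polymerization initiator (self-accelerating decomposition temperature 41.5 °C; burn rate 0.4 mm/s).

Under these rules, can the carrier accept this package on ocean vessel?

Self-accelerating decomposition temperature 37 °C meets the Category SR criterion (Self-Reactive), so the blowing-agent compound is Category SR.
Self-accelerating decomposition temperature 41.5 °C meets the Category SR criterion (Self-Reactive), so the polymerization initiator is Category SR.
Total Category SR: (two 7.6 oz packs = 431.68 g) + (two 7 oz packs = 397.6 g) = 829.28 g.
829.28 g ≤ 1 kg (ocean vessel limit, Category SR) — within limit.

Yes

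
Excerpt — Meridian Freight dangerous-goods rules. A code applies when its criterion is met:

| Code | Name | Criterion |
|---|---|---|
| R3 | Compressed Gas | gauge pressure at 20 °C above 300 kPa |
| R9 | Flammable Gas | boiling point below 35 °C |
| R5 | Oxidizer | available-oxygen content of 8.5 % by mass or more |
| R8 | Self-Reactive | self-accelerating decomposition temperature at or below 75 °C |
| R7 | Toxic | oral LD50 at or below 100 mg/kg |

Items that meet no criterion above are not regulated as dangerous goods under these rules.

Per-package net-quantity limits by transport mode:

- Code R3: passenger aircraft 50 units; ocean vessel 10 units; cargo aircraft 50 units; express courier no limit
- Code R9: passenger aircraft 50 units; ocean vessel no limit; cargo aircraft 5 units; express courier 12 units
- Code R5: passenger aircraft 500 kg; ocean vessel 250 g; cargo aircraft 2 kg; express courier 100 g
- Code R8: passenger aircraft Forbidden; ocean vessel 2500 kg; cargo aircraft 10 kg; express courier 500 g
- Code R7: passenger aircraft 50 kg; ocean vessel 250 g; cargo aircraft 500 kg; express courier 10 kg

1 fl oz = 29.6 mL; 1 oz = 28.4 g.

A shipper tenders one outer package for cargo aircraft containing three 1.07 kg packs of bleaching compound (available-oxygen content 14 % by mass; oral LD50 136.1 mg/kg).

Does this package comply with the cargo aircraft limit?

No

The bleaching compound has available-oxygen content 14 % by mass, which is ≥ 8.5 % by mass, so it is Code R5 (Oxidizer).
Code R5 quantity: three 1.07 kg packs = 3.21 kg.
That exceeds the Code R5 cargo aircraft limit of 2 kg.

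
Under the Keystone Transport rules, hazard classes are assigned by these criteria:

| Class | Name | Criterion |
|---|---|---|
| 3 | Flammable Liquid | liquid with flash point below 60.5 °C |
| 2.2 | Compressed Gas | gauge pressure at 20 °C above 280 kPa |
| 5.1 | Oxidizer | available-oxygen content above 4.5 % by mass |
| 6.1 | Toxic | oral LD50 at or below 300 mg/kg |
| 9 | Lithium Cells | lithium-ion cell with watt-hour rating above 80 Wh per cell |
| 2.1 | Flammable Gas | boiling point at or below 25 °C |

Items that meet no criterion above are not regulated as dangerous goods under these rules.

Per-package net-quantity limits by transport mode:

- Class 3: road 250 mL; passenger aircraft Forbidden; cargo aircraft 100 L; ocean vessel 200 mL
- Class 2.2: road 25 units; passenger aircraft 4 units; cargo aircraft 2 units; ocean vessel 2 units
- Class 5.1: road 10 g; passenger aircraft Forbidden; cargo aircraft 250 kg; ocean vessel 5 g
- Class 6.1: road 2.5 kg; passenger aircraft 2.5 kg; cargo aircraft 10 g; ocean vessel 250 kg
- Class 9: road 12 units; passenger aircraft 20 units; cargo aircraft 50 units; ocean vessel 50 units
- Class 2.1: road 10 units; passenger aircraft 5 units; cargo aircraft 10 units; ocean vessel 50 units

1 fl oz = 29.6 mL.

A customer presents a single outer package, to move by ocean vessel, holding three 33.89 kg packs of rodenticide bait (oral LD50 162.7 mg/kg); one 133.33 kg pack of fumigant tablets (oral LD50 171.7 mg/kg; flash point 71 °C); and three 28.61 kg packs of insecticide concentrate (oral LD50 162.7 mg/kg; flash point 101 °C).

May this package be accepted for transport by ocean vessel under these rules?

Rodenticide bait: oral LD50 162.7 mg/kg ≤ 300 mg/kg → Class 6.1 (Toxic).
Fumigant tablets: oral LD50 171.7 mg/kg ≤ 300 mg/kg → Class 6.1 (Toxic).
Insecticide concentrate: oral LD50 162.7 mg/kg ≤ 300 mg/kg → Class 6.1 (Toxic).
Class 6.1 net quantity: (three 33.89 kg packs = 101.67 kg) + 133.33 kg + (three 28.61 kg packs = 85.83 kg) = 320.83 kg.
320.83 kg > 250 kg (ocean vessel limit, Class 6.1) — over the limit.

No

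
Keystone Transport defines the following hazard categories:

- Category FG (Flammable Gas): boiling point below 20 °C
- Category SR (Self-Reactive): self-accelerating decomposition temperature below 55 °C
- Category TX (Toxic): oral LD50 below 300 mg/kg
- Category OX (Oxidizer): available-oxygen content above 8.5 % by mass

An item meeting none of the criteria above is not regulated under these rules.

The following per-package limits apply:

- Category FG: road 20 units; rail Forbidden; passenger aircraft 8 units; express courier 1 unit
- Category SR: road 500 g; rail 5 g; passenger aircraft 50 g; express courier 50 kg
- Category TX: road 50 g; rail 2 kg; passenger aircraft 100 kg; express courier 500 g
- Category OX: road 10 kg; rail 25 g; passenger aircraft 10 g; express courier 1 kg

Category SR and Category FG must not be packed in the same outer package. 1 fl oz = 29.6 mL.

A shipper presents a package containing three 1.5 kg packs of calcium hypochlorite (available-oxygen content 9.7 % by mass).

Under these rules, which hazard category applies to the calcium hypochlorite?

Category OX

The calcium hypochlorite has available-oxygen content 9.7 % by mass, which is > 8.5 % by mass, so it is Category OX (Oxidizer).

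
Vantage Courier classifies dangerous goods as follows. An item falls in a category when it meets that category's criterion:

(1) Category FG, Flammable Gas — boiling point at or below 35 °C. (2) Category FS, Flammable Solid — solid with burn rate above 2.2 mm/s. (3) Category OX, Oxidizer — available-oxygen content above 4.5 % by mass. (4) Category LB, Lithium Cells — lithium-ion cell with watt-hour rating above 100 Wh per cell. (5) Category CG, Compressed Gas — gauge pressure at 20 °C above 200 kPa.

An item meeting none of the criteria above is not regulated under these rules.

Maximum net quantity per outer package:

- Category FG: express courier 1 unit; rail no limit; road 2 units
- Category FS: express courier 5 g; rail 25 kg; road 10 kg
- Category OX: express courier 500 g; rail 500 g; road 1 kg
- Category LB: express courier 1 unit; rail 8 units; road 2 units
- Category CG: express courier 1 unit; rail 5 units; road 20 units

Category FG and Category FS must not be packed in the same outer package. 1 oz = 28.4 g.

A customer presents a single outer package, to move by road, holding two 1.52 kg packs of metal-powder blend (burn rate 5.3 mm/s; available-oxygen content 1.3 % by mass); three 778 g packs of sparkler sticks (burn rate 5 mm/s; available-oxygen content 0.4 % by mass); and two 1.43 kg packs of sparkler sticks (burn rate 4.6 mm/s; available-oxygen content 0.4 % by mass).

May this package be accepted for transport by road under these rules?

Burn rate 5.3 mm/s meets the Category FS criterion (Flammable Solid), so the metal-powder blend is Category FS.
The sparkler sticks have burn rate 5 mm/s, which is > 2.2 mm/s, so they are Category FS (Flammable Solid).
Burn rate 4.6 mm/s meets the Category FS criterion (Flammable Solid), so the sparkler sticks are Category FS.
Total Category FS: (two 1.52 kg packs = 3.04 kg) + (three 778 g packs = 2.334 kg) + (two 1.43 kg packs = 2.86 kg) = 8.234 kg.
8.234 kg is within the road limit of 10 kg for Category FS.

Yes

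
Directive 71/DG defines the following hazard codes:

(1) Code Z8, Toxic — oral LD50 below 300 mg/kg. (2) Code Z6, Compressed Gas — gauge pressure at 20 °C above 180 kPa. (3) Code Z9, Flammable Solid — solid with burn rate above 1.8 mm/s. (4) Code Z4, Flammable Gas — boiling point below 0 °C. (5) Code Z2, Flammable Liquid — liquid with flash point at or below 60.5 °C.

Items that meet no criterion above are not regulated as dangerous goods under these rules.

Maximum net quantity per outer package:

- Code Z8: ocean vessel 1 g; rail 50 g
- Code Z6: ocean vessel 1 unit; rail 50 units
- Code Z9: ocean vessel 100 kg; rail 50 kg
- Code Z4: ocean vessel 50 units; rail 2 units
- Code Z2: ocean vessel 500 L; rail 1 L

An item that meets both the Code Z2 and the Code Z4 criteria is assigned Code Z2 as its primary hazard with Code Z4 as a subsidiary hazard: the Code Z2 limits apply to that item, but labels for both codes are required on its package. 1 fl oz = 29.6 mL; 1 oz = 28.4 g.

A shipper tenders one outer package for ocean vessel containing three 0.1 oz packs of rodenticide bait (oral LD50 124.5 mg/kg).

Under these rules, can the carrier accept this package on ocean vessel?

No

With oral LD50 124.5 mg/kg (< 300 mg/kg), the rodenticide bait falls in Code Z8.
Code Z8 quantity: three 0.1 oz packs = 8.52 g.
That exceeds the Code Z8 ocean vessel limit of 1 g.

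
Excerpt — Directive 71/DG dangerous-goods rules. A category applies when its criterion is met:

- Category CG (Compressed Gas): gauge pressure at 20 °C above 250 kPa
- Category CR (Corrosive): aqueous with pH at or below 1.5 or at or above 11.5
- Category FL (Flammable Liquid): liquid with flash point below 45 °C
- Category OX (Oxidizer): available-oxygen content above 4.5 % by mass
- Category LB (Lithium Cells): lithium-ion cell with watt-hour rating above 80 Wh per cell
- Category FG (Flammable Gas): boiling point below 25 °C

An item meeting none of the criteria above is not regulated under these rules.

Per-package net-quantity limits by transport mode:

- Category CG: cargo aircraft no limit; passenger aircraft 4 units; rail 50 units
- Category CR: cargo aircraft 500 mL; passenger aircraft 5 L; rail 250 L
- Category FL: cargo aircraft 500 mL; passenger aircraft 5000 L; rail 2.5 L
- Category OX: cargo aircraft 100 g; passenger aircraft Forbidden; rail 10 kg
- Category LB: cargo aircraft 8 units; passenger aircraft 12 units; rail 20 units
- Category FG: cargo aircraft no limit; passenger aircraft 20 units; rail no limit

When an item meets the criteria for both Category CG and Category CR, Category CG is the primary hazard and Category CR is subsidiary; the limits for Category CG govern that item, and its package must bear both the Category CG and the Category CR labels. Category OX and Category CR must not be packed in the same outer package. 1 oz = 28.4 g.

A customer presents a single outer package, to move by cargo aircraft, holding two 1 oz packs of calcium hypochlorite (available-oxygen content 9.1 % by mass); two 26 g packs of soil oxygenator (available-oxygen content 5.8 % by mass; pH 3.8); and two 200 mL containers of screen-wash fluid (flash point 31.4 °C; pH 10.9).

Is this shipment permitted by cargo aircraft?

No

The calcium hypochlorite has available-oxygen content 9.1 % by mass, which is > 4.5 % by mass, so it is Category OX (Oxidizer).
Available-oxygen content 5.8 % by mass meets the Category OX criterion (Oxidizer), so the soil oxygenator is Category OX.
The screen-wash fluid has flash point 31.4 °C, which is < 45 °C, so it is Category FL (Flammable Liquid).
Category OX net quantity: (two 1 oz packs = 56.8 g) + (two 26 g packs = 52 g) = 108.8 g.
That exceeds the Category OX cargo aircraft limit of 100 g.
Category FL quantity: two 200 mL containers = 400 mL.
400 mL is within the cargo aircraft limit of 500 mL for Category FL.
The segregation rule (Category OX with Category CR) does not apply to Category OX with Category FL.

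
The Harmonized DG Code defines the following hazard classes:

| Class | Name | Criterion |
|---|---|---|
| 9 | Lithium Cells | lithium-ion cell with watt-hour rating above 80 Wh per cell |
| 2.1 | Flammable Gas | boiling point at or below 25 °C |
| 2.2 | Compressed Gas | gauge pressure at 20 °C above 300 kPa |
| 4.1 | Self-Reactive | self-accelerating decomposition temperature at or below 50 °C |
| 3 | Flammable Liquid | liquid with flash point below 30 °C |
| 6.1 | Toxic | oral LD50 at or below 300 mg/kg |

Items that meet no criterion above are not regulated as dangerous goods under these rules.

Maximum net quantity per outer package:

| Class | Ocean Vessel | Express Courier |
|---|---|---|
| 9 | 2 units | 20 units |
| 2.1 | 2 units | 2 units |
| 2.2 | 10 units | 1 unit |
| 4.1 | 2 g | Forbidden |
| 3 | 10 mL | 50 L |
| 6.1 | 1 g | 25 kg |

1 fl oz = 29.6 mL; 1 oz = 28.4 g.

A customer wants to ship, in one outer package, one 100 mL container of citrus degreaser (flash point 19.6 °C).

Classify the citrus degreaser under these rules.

Class 3

The citrus degreaser has flash point 19.6 °C, which is < 30 °C, so it is Class 3 (Flammable Liquid).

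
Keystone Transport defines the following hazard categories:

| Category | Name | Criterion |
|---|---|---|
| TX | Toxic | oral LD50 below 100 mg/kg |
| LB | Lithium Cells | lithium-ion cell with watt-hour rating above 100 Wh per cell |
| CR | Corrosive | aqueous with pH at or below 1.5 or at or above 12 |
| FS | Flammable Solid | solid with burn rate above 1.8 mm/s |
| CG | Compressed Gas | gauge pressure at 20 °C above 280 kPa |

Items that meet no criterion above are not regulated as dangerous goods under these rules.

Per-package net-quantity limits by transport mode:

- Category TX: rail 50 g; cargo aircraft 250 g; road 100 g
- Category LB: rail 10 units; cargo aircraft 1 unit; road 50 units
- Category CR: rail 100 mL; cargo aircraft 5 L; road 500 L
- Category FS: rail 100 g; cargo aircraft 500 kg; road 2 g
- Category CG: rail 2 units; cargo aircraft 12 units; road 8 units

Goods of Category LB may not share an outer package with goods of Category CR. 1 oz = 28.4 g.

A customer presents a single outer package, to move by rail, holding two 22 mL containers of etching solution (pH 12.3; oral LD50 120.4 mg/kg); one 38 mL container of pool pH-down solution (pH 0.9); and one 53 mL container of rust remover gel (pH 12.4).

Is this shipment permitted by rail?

No

With pH 12.3 (≥ 12), the etching solution falls in Category CR.
With pH 0.9 (≤ 1.5), the pool pH-down solution falls in Category CR.
pH 12.4 meets the Category CR criterion (Corrosive), so the rust remover gel is Category CR.
Category CR net quantity: (two 22 mL containers = 44 mL) + 38 mL + 53 mL = 135 mL.
135 mL > 100 mL (rail limit, Category CR) — over the limit.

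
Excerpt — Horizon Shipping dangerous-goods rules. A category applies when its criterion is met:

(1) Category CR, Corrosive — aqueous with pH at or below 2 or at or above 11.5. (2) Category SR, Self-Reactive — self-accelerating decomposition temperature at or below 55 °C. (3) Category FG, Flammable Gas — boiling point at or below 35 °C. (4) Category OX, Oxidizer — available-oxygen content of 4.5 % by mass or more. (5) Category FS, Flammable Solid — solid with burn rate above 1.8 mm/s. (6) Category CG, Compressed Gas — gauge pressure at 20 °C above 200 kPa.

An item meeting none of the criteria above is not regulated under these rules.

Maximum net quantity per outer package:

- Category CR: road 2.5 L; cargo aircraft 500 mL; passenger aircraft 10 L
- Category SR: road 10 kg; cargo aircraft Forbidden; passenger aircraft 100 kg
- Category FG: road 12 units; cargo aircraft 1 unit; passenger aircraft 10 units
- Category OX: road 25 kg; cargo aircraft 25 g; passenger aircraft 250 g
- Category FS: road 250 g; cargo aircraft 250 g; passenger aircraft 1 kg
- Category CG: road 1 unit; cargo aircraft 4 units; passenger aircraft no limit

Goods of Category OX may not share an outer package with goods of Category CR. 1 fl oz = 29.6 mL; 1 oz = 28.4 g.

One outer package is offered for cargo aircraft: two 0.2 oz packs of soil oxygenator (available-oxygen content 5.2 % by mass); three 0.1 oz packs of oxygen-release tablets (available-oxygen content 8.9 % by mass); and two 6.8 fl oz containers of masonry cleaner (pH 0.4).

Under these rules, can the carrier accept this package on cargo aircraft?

No

The soil oxygenator has available-oxygen content 5.2 % by mass, which is ≥ 4.5 % by mass, so it is Category OX (Oxidizer).
With available-oxygen content 8.9 % by mass (≥ 4.5 % by mass), the oxygen-release tablets fall in Category OX.
With pH 0.4 (≤ 2), the masonry cleaner falls in Category CR.
Total Category OX: (two 0.2 oz packs = 11.36 g) + (three 0.1 oz packs = 8.52 g) = 19.88 g.
19.88 g is within the cargo aircraft limit of 25 g for Category OX.
Category CR quantity: two 6.8 fl oz containers = 402.56 mL.
402.56 mL ≤ 500 mL (cargo aircraft limit, Category CR) — within limit.
Category OX and Category CR may not share an outer package.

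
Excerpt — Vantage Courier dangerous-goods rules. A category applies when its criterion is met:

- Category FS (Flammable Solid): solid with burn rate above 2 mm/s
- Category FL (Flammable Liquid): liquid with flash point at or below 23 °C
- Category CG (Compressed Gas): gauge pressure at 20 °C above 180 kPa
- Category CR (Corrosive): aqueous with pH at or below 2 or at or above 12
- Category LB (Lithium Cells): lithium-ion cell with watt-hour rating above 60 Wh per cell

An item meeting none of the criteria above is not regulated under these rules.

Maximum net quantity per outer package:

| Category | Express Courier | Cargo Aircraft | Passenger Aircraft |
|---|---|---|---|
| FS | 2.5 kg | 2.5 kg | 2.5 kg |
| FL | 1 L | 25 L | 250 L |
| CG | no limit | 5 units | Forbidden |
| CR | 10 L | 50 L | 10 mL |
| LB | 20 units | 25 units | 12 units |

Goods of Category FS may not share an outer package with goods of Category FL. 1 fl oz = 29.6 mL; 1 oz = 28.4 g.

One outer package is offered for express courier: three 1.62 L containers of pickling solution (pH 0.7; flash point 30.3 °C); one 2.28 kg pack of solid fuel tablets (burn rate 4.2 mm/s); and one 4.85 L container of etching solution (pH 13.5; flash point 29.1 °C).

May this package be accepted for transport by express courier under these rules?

The pickling solution has pH 0.7, which is ≤ 2, so it is Category CR (Corrosive).
Burn rate 4.2 mm/s meets the Category FS criterion (Flammable Solid), so the solid fuel tablets are Category FS.
With pH 13.5 (≥ 12), the etching solution falls in Category CR.
Category FS quantity: 2.28 kg.
2.28 kg ≤ 2.5 kg (express courier limit, Category FS) — within limit.
Total Category CR: (three 1.62 L containers = 4.86 L) + 4.85 L = 9.71 L.
9.71 L is within the express courier limit of 10 L for Category CR.
The segregation rule (Category FS with Category FL) does not apply to Category FS with Category CR.
Every hazard category is within its express courier limit and no segregation rule is violated.

Yes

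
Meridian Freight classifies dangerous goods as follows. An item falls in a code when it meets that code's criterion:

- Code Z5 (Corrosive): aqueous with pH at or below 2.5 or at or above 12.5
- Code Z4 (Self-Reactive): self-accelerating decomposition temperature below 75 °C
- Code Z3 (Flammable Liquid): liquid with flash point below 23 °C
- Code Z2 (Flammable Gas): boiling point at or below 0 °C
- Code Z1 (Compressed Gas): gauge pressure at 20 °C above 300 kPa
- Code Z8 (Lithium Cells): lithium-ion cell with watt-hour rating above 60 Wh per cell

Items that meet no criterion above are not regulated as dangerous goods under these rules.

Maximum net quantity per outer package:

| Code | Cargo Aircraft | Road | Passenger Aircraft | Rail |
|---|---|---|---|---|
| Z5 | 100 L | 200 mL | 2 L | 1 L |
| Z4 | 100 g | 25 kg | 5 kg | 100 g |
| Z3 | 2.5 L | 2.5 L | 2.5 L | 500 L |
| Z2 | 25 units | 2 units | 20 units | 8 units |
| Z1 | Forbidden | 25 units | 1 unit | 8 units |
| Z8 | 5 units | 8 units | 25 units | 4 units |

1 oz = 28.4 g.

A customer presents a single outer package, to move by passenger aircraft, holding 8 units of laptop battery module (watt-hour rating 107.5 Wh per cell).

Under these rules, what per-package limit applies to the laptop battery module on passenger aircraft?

25 units

Watt-hour rating 107.5 Wh per cell meets the Code Z8 criterion (Lithium Cells), so the laptop battery module is Code Z8.
The passenger aircraft limit for Code Z8 is 25 units.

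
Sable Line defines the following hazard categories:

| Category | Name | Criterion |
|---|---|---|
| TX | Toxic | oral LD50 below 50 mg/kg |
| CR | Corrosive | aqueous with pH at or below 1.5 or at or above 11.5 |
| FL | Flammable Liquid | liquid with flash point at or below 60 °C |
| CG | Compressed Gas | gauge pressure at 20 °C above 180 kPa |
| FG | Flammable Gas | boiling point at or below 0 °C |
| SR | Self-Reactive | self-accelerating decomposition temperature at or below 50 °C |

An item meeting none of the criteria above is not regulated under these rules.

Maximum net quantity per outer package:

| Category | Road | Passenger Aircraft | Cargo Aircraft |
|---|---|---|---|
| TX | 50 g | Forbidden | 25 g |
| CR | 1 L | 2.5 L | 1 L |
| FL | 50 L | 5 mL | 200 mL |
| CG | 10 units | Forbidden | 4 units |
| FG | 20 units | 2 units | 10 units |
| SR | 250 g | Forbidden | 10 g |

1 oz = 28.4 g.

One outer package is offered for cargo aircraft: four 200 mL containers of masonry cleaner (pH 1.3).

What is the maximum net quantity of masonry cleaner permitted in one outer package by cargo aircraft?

Masonry cleaner: pH 1.3 ≤ 1.5 → Category CR (Corrosive).
The cargo aircraft limit for Category CR is 1 L.

1 L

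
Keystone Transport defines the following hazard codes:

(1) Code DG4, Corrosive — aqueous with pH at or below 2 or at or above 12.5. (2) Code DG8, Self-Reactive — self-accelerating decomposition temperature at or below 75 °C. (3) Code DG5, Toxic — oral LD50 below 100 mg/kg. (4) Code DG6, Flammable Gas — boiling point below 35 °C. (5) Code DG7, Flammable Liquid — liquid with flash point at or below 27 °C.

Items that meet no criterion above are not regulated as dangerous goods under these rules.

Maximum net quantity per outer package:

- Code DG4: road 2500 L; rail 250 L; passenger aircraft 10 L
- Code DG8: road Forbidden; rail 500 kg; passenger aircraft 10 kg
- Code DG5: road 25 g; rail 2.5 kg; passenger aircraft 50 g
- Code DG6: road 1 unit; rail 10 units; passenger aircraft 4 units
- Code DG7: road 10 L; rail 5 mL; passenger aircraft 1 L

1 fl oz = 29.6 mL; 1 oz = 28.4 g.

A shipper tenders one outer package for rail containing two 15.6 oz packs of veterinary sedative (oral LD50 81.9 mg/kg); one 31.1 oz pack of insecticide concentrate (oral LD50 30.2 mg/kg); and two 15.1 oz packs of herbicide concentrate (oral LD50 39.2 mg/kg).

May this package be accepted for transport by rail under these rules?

No

Veterinary sedative: oral LD50 81.9 mg/kg < 100 mg/kg → Code DG5 (Toxic).
Oral LD50 30.2 mg/kg meets the Code DG5 criterion (Toxic), so the insecticide concentrate is Code DG5.
Oral LD50 39.2 mg/kg meets the Code DG5 criterion (Toxic), so the herbicide concentrate is Code DG5.
Code DG5 net quantity: (two 15.6 oz packs = 886.08 g) + (one 31.1 oz pack = 883.24 g) + (two 15.1 oz packs = 857.68 g) = 2.627 kg.
2.627 kg > 2.5 kg (rail limit, Code DG5) — over the limit.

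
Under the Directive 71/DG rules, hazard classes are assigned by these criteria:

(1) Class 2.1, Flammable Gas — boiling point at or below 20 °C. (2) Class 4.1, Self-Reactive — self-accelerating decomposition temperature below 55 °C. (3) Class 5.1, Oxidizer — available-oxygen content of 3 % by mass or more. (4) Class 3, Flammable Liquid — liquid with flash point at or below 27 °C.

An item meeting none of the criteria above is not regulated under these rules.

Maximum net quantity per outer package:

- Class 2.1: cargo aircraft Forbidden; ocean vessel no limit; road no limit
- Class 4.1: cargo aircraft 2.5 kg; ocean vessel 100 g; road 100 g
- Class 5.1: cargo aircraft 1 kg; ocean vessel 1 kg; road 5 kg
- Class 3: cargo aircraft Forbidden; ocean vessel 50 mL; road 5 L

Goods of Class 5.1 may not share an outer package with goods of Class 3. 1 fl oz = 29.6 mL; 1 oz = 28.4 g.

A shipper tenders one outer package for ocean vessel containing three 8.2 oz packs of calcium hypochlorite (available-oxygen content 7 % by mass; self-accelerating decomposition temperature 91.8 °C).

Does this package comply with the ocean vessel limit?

Yes

Available-oxygen content 7 % by mass meets the Class 5.1 criterion (Oxidizer), so the calcium hypochlorite is Class 5.1.
Class 5.1 quantity: three 8.2 oz packs = 698.64 g.
698.64 g ≤ 1 kg (ocean vessel limit, Class 5.1) — within limit.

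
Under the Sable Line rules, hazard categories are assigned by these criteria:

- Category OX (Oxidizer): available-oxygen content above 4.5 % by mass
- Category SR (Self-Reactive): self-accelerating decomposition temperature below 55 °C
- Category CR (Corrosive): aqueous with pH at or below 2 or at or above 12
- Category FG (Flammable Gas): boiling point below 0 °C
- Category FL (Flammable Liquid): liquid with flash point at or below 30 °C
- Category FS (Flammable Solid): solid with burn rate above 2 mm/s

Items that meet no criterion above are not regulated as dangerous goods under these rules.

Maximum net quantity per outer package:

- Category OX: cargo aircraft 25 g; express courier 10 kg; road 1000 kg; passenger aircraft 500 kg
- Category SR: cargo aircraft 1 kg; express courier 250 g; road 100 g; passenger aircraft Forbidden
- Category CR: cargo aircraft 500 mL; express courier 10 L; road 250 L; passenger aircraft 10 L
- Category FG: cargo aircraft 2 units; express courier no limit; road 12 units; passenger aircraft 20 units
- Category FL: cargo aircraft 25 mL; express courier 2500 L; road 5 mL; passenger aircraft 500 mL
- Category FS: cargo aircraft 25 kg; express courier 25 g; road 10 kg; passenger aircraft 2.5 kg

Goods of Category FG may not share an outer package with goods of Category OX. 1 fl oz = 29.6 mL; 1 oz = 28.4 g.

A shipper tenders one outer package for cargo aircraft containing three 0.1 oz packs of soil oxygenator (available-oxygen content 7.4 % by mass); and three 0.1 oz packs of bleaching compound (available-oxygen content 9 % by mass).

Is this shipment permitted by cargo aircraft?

The soil oxygenator has available-oxygen content 7.4 % by mass, which is > 4.5 % by mass, so it is Category OX (Oxidizer).
The bleaching compound has available-oxygen content 9 % by mass, which is > 4.5 % by mass, so it is Category OX (Oxidizer).
Total Category OX: (three 0.1 oz packs = 8.52 g) + (three 0.1 oz packs = 8.52 g) = 17.04 g.
That is within the Category OX cargo aircraft limit of 25 g.

Yes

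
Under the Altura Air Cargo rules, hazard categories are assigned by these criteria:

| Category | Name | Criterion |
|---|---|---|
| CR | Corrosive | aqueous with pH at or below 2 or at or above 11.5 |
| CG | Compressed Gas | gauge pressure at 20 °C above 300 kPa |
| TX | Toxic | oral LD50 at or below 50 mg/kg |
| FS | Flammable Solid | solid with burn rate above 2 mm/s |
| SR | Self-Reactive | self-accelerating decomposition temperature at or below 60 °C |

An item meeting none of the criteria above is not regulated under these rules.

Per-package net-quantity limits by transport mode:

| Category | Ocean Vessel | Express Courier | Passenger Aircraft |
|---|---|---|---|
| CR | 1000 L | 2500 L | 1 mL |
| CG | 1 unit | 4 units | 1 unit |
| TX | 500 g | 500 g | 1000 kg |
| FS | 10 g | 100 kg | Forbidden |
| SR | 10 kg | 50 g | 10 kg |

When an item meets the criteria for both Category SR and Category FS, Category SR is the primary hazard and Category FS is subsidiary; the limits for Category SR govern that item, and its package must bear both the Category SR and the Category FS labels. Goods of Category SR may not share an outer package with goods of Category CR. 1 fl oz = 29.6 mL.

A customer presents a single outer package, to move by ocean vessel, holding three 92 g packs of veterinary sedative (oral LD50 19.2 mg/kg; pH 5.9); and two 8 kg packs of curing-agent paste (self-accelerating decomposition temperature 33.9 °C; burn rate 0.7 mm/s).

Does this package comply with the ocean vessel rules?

With oral LD50 19.2 mg/kg (≤ 50 mg/kg), the veterinary sedative falls in Category TX.
Self-accelerating decomposition temperature 33.9 °C meets the Category SR criterion (Self-Reactive), so the curing-agent paste is Category SR.
Category SR quantity: two 8 kg packs = 16 kg.
That exceeds the Category SR ocean vessel limit of 10 kg.
Category TX quantity: three 92 g packs = 276 g.
276 g is within the ocean vessel limit of 500 g for Category TX.
The segregation rule (Category SR with Category CR) does not apply to Category SR with Category TX.

No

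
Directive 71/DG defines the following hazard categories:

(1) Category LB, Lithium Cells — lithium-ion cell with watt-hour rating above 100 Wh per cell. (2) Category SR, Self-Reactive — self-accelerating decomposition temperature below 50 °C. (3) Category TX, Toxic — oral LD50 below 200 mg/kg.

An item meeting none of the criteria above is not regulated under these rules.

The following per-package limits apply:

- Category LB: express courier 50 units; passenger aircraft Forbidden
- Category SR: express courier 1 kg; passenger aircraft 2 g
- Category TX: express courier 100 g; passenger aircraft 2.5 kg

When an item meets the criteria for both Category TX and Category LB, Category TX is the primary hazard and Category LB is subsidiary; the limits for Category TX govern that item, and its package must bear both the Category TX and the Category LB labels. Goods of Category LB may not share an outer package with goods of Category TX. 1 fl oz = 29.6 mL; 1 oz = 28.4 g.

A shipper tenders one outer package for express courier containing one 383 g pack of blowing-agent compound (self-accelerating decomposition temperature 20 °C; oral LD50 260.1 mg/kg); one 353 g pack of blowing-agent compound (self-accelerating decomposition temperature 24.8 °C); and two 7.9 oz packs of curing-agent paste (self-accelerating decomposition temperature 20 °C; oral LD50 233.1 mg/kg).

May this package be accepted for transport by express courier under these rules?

No

With self-accelerating decomposition temperature 20 °C (< 50 °C), the blowing-agent compound falls in Category SR.
The blowing-agent compound has self-accelerating decomposition temperature 24.8 °C, which is < 50 °C, so it is Category SR (Self-Reactive).
The curing-agent paste has self-accelerating decomposition temperature 20 °C, which is < 50 °C, so it is Category SR (Self-Reactive).
Total Category SR: 383 g + 353 g + (two 7.9 oz packs = 448.72 g) = 1184.72 g.
That exceeds the Category SR express courier limit of 1 kg.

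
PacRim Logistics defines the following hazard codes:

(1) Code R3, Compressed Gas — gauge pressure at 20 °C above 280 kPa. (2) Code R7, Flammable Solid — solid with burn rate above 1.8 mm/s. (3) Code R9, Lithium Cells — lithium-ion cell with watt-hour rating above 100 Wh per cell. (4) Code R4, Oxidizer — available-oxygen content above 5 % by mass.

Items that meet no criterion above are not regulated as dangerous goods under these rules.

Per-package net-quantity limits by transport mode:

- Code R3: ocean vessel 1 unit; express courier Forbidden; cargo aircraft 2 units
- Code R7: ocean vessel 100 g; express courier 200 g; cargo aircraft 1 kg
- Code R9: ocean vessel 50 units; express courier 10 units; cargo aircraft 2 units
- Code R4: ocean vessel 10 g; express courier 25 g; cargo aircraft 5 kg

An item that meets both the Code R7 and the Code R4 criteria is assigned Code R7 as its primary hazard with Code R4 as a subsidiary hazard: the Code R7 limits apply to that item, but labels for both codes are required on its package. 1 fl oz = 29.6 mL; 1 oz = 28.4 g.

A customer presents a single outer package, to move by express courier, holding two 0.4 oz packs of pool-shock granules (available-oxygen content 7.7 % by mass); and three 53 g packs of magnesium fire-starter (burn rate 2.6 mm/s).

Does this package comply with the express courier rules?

Yes

Available-oxygen content 7.7 % by mass meets the Code R4 criterion (Oxidizer), so the pool-shock granules are Code R4.
Magnesium fire-starter: burn rate 2.6 mm/s > 1.8 mm/s → Code R7 (Flammable Solid).
Code R7 quantity: three 53 g packs = 159 g.
159 g ≤ 200 g (express courier limit, Code R7) — within limit.
Code R4 quantity: two 0.4 oz packs = 22.72 g.
That is within the Code R4 express courier limit of 25 g.
Every hazard code is within its express courier limit and no segregation rule is violated.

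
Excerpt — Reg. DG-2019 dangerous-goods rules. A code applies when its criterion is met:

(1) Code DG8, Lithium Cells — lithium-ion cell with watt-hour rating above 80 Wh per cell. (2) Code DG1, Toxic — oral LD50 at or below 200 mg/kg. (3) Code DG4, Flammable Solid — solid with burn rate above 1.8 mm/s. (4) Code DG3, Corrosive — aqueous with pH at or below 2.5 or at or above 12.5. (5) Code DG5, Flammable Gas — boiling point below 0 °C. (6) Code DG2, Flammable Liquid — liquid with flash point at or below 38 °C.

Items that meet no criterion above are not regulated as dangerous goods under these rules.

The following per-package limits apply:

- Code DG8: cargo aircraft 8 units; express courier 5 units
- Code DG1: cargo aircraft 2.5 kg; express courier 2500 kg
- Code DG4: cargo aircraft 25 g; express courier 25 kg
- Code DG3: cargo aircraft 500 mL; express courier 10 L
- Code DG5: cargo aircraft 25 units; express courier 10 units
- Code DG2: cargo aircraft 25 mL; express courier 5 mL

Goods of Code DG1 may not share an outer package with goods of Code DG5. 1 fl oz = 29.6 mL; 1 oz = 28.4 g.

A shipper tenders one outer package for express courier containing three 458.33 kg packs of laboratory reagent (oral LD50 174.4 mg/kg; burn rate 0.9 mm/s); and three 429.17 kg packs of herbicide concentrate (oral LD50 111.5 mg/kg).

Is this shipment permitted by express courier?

No

Laboratory reagent: oral LD50 174.4 mg/kg ≤ 200 mg/kg → Code DG1 (Toxic).
With oral LD50 111.5 mg/kg (≤ 200 mg/kg), the herbicide concentrate falls in Code DG1.
Code DG1 net quantity: (three 458.33 kg packs = 1374.99 kg) + (three 429.17 kg packs = 1287.51 kg) = 2662.5 kg.
2662.5 kg > 2500 kg (express courier limit, Code DG1) — over the limit.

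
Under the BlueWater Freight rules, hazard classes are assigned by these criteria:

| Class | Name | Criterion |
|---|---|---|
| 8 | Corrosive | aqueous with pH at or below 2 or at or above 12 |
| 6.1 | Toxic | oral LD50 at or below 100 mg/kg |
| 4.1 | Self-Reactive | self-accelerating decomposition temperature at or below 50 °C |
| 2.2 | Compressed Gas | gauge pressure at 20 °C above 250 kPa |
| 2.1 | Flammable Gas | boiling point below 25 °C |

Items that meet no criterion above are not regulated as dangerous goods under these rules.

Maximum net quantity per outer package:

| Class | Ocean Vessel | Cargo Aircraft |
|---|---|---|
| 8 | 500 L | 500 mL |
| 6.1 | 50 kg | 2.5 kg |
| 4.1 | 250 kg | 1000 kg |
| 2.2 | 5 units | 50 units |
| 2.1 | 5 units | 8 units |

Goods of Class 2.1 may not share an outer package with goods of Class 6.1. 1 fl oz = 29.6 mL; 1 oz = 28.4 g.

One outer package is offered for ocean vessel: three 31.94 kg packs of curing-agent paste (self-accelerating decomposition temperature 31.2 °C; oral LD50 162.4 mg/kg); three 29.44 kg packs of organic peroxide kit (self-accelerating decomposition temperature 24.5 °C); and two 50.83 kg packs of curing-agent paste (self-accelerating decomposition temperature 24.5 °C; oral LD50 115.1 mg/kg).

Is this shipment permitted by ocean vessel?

No

Curing-agent paste: self-accelerating decomposition temperature 31.2 °C ≤ 50 °C → Class 4.1 (Self-Reactive).
With self-accelerating decomposition temperature 24.5 °C (≤ 50 °C), the organic peroxide kit falls in Class 4.1.
With self-accelerating decomposition temperature 24.5 °C (≤ 50 °C), the curing-agent paste falls in Class 4.1.
Total Class 4.1: (three 31.94 kg packs = 95.82 kg) + (three 29.44 kg packs = 88.32 kg) + (two 50.83 kg packs = 101.66 kg) = 285.8 kg.
285.8 kg > 250 kg (ocean vessel limit, Class 4.1) — over the limit.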